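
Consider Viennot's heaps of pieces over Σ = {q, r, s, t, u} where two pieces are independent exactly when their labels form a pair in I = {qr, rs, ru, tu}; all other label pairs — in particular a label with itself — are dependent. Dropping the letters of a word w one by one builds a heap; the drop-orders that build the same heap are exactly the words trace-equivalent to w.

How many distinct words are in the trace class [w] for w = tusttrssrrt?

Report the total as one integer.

#0=t has no predecessor
#1=u has no predecessor
#2=s depends on [0:t, 1:u]
#3=t depends on [2:s]
#4=t depends on [3:t]
#5=r depends on [4:t]
#6=s depends on [4:t]
#7=s depends on [6:s]
#8=r depends on [5:r]
#9=r depends on [8:r]
#10=t depends on [7:s, 9:r]
sources: [0:t, 1:u]
N(rest) = Σ N(rest − s) over sources s of rest; N(one piece) = 1:
  size 1 → [10]=1
  size 2 → [7,10]=1  [9,10]=1
  size 3 → [6,7,10]=1  [7,9,10]=2  [8,9,10]=1
  size 4 → [5,8,9,10]=1  [6,7,9,10]=3  [7,8,9,10]=3
  size 5 → [5,7,8,9,10]=4  [6,7,8,9,10]=6
  size 6 → [5,6,7,8,9,10]=10
  size 7 → [4,5,6,7,8,9,10]=10
  size 8 → [3,4,5,6,7,8,9,10]=10
  size 9 → [2,3,4,5,6,7,8,9,10]=10
  first=0(t) contributes 10
  first=1(u) contributes 10
|[w]| = 20

20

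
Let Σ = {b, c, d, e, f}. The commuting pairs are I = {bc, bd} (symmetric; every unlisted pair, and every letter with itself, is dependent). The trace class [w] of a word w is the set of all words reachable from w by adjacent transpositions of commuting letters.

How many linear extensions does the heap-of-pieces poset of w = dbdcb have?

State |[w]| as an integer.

10

drop 0:d onto floor
drop 1:b onto floor
drop 2:d onto {0:d}
drop 3:c onto {2:d}
drop 4:b onto {1:b}
ground layer = {0:d, 1:b}
drop-orders for the pieces not yet dropped (sum over which currently-grounded one goes next):
  1 to go: {3} 1  {4} 1
  2 to go: {1,4} 1  {2,3} 1  {3,4} 2
  3 to go: {0,2,3} 1  {1,3,4} 3  {2,3,4} 3
  if 0:d drops first: 6 orders
  if 1:b drops first: 4 orders
heap linearizations: 10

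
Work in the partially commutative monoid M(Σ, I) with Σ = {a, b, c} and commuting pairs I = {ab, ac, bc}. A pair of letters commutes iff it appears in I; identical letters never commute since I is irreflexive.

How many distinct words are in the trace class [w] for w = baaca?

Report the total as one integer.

drop 0:b onto floor
drop 1:a onto floor
drop 2:a onto {1:a}
drop 3:c onto floor
drop 4:a onto {2:a}
ground layer = {0:b, 1:a, 3:c}
drop-orders for the pieces not yet dropped (sum over which currently-grounded one goes next):
  1 to go: {0} 1  {3} 1  {4} 1
  2 to go: {0,3} 2  {0,4} 2  {2,4} 1  {3,4} 2
  3 to go: {0,2,4} 3  {0,3,4} 6  {1,2,4} 1  {2,3,4} 3
  if 0:b drops first: 4 orders
  if 1:a drops first: 12 orders
  if 3:c drops first: 4 orders
heap linearizations: 20

20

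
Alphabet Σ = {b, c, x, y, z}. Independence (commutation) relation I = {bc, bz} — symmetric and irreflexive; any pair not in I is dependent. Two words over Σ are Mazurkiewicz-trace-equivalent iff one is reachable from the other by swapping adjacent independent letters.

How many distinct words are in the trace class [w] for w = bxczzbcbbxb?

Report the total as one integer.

35

#0=b has no predecessor
#1=x depends on [0:b]
#2=c depends on [1:x]
#3=z depends on [2:c]
#4=z depends on [3:z]
#5=b depends on [1:x]
#6=c depends on [4:z]
#7=b depends on [5:b]
#8=b depends on [7:b]
#9=x depends on [6:c, 8:b]
#10=b depends on [9:x]
sources: [0:b]
N(rest) = Σ N(rest − s) over sources s of rest; N(one piece) = 1:
  size 1 → [10]=1
  size 2 → [9,10]=1
  size 3 → [6,9,10]=1  [8,9,10]=1
  size 4 → [4,6,9,10]=1  [6,8,9,10]=2  [7,8,9,10]=1
  size 5 → [3,4,6,9,10]=1  [4,6,8,9,10]=3  [5,7,8,9,10]=1  [6,7,8,9,10]=3
  size 6 → [2,3,4,6,9,10]=1  [3,4,6,8,9,10]=4  [4,6,7,8,9,10]=6  [5,6,7,8,9,10]=4
  size 7 → [2,3,4,6,8,9,10]=5  [3,4,6,7,8,9,10]=10  [4,5,6,7,8,9,10]=10
  size 8 → [2,3,4,6,7,8,9,10]=15  [3,4,5,6,7,8,9,10]=20
  size 9 → [2,3,4,5,6,7,8,9,10]=35
  first=0(b) contributes 35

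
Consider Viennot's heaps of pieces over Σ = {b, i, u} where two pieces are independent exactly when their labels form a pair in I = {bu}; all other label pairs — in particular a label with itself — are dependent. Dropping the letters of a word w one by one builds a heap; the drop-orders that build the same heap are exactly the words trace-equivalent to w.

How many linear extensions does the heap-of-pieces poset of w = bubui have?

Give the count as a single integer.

6

#0=b has no predecessor
#1=u has no predecessor
#2=b depends on [0:b]
#3=u depends on [1:u]
#4=i depends on [2:b, 3:u]
sources: [0:b, 1:u]
N(rest) = Σ N(rest − s) over sources s of rest; N(one piece) = 1:
  size 1 → [4]=1
  size 2 → [2,4]=1  [3,4]=1
  size 3 → [0,2,4]=1  [1,3,4]=1  [2,3,4]=2
  first=0(b) contributes 3
  first=1(u) contributes 3
|[w]| = 6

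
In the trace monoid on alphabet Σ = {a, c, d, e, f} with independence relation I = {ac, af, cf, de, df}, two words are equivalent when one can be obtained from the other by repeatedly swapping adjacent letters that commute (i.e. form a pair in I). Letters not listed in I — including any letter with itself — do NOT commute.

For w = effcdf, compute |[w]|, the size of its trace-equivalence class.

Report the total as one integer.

10

piece 0:e — minimal
piece 1:f rests on {0:e}
piece 2:f rests on {1:f}
piece 3:c rests on {0:e}
piece 4:d rests on {3:c}
piece 5:f rests on {2:f}
minimal pieces: {0:e}
ways to finish when only these pieces remain (= sum over removing one remaining piece with nothing left below it):
  1 left: {4}→1  {5}→1
  2 left: {2,5}→1  {3,4}→1  {4,5}→2
  3 left: {1,2,5}→1  {2,4,5}→3  {3,4,5}→3
  4 left: {1,2,4,5}→4  {2,3,4,5}→6
  placing 0:e first → 10 extensions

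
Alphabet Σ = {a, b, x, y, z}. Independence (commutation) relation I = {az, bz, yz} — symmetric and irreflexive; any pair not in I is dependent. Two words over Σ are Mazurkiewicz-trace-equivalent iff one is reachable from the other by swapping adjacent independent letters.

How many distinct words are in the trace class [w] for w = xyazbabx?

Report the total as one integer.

6

piece 0:x — minimal
piece 1:y rests on {0:x}
piece 2:a rests on {1:y}
piece 3:z rests on {0:x}
piece 4:b rests on {2:a}
piece 5:a rests on {4:b}
piece 6:b rests on {5:a}
piece 7:x rests on {3:z, 6:b}
minimal pieces: {0:x}
ways to finish when only these pieces remain (= sum over removing one remaining piece with nothing left below it):
  1 left: {7}→1
  2 left: {3,7}→1  {6,7}→1
  3 left: {3,6,7}→2  {5,6,7}→1
  4 left: {3,5,6,7}→3  {4,5,6,7}→1
  5 left: {2,4,5,6,7}→1  {3,4,5,6,7}→4
  6 left: {1,2,4,5,6,7}→1  {2,3,4,5,6,7}→5
  placing 0:x first → 6 extensions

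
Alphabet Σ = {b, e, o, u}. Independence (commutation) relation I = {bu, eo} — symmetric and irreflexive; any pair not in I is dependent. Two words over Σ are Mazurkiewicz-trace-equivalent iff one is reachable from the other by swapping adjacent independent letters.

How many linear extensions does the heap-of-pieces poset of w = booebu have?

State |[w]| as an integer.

6

0(b) covers ∅
1(o) covers 0:b
2(o) covers 1:o
3(e) covers 0:b
4(b) covers 2:o, 3:e
5(u) covers 2:o, 3:e
floor of heap: 0:b
completions by unplaced set U, small U first (add the entries for U minus each lowest piece of U):
  |U|=1: {4}:1  {5}:1
  |U|=2: {4,5}:2
  |U|=3: {2,4,5}:2  {3,4,5}:2
  |U|=4: {1,2,4,5}:2  {2,3,4,5}:4
  start at 0(b): 6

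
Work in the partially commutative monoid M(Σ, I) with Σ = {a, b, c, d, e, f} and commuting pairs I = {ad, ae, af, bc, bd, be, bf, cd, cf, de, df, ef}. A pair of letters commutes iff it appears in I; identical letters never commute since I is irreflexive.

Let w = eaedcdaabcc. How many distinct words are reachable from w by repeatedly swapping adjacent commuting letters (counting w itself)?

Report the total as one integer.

495

piece 0:e — minimal
piece 1:a — minimal
piece 2:e rests on {0:e}
piece 3:d — minimal
piece 4:c rests on {1:a, 2:e}
piece 5:d rests on {3:d}
piece 6:a rests on {4:c}
piece 7:a rests on {6:a}
piece 8:b rests on {7:a}
piece 9:c rests on {7:a}
piece 10:c rests on {9:c}
minimal pieces: {0:e, 1:a, 3:d}
ways to finish when only these pieces remain (= sum over removing one remaining piece with nothing left below it):
  1 left: {5}→1  {8}→1  {10}→1
  2 left: {3,5}→1  {5,8}→2  {5,10}→2  {8,10}→2  {9,10}→1
  3 left: {3,5,8}→3  {3,5,10}→3  {5,8,10}→6  {5,9,10}→3  {8,9,10}→3
  4 left: {3,5,8,10}→12  {3,5,9,10}→6  {5,8,9,10}→12  {7,8,9,10}→3
  5 left: {3,5,8,9,10}→30  {5,7,8,9,10}→15  {6,7,8,9,10}→3
  6 left: {3,5,7,8,9,10}→45  {4,6,7,8,9,10}→3  {5,6,7,8,9,10}→18
  7 left: {1,4,6,7,8,9,10}→3  {2,4,6,7,8,9,10}→3  {3,5,6,7,8,9,10}→63  {4,5,6,7,8,9,10}→21
  8 left: {0,2,4,6,7,8,9,10}→3  {1,2,4,6,7,8,9,10}→6  {1,4,5,6,7,8,9,10}→24  {2,4,5,6,7,8,9,10}→24  {3,4,5,6,7,8,9,10}→84
  9 left: {0,1,2,4,6,7,8,9,10}→9  {0,2,4,5,6,7,8,9,10}→27  {1,2,4,5,6,7,8,9,10}→54  {1,3,4,5,6,7,8,9,10}→108  {2,3,4,5,6,7,8,9,10}→108
  placing 0:e first → 270 extensions
  placing 1:a first → 135 extensions
  placing 3:d first → 90 extensions
total linear extensions = 495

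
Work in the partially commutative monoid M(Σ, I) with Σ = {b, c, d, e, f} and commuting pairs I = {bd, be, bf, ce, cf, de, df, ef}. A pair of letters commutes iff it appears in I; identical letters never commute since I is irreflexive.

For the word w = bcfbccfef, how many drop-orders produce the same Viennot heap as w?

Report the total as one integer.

504

#0=b has no predecessor
#1=c depends on [0:b]
#2=f has no predecessor
#3=b depends on [1:c]
#4=c depends on [3:b]
#5=c depends on [4:c]
#6=f depends on [2:f]
#7=e has no predecessor
#8=f depends on [6:f]
sources: [0:b, 2:f, 7:e]
N(rest) = Σ N(rest − s) over sources s of rest; N(one piece) = 1:
  size 1 → [5]=1  [7]=1  [8]=1
  size 2 → [4,5]=1  [5,7]=2  [5,8]=2  [6,8]=1  [7,8]=2
  size 3 → [2,6,8]=1  [3,4,5]=1  [4,5,7]=3  [4,5,8]=3  [5,6,8]=3  [5,7,8]=6  [6,7,8]=3
  size 4 → [1,3,4,5]=1  [2,5,6,8]=4  [2,6,7,8]=4  [3,4,5,7]=4  [3,4,5,8]=4  [4,5,6,8]=6  [4,5,7,8]=12  [5,6,7,8]=12
  size 5 → [0,1,3,4,5]=1  [1,3,4,5,7]=5  [1,3,4,5,8]=5  [2,4,5,6,8]=10  [2,5,6,7,8]=20  [3,4,5,6,8]=10  [3,4,5,7,8]=20  [4,5,6,7,8]=30
  size 6 → [0,1,3,4,5,7]=6  [0,1,3,4,5,8]=6  [1,3,4,5,6,8]=15  [1,3,4,5,7,8]=30  [2,3,4,5,6,8]=20  [2,4,5,6,7,8]=60  [3,4,5,6,7,8]=60
  size 7 → [0,1,3,4,5,6,8]=21  [0,1,3,4,5,7,8]=42  [1,2,3,4,5,6,8]=35  [1,3,4,5,6,7,8]=105  [2,3,4,5,6,7,8]=140
  first=0(b) contributes 280
  first=2(f) contributes 168
  first=7(e) contributes 56
|[w]| = 504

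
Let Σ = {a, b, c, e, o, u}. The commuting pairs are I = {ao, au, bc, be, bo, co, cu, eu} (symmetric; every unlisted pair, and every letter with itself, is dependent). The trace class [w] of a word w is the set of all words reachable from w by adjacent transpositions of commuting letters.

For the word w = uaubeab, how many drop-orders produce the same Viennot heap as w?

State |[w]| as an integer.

9

drop 0:u onto floor
drop 1:a onto floor
drop 2:u onto {0:u}
drop 3:b onto {1:a, 2:u}
drop 4:e onto {1:a}
drop 5:a onto {3:b, 4:e}
drop 6:b onto {5:a}
ground layer = {0:u, 1:a}
drop-orders for the pieces not yet dropped (sum over which currently-grounded one goes next):
  1 to go: {6} 1
  2 to go: {5,6} 1
  3 to go: {3,5,6} 1  {4,5,6} 1
  4 to go: {2,3,5,6} 1  {3,4,5,6} 2
  5 to go: {0,2,3,5,6} 1  {1,3,4,5,6} 2  {2,3,4,5,6} 3
  if 0:u drops first: 5 orders
  if 1:a drops first: 4 orders
heap linearizations: 9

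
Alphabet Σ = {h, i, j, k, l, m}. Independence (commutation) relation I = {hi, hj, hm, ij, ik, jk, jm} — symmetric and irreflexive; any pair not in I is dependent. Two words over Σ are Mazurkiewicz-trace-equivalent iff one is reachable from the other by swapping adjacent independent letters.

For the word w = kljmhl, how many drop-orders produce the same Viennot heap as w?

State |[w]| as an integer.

6

0(k) covers ∅
1(l) covers 0:k
2(j) covers 1:l
3(m) covers 1:l
4(h) covers 1:l
5(l) covers 2:j, 3:m, 4:h
floor of heap: 0:k
completions by unplaced set U, small U first (add the entries for U minus each lowest piece of U):
  |U|=1: {5}:1
  |U|=2: {2,5}:1  {3,5}:1  {4,5}:1
  |U|=3: {2,3,5}:2  {2,4,5}:2  {3,4,5}:2
  |U|=4: {2,3,4,5}:6
  start at 0(k): 6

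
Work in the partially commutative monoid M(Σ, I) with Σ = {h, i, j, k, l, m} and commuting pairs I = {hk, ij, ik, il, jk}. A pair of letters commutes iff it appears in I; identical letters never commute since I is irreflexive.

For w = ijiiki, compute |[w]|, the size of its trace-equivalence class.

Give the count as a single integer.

30

0(i) covers ∅
1(j) covers ∅
2(i) covers 0:i
3(i) covers 2:i
4(k) covers ∅
5(i) covers 3:i
floor of heap: 0:i, 1:j, 4:k
completions by unplaced set U, small U first (add the entries for U minus each lowest piece of U):
  |U|=1: {1}:1  {4}:1  {5}:1
  |U|=2: {1,4}:2  {1,5}:2  {3,5}:1  {4,5}:2
  |U|=3: {1,3,5}:3  {1,4,5}:6  {2,3,5}:1  {3,4,5}:3
  |U|=4: {0,2,3,5}:1  {1,2,3,5}:4  {1,3,4,5}:12  {2,3,4,5}:4
  start at 0(i): 20
  start at 1(j): 5
  start at 4(k): 5
sum over floor = 30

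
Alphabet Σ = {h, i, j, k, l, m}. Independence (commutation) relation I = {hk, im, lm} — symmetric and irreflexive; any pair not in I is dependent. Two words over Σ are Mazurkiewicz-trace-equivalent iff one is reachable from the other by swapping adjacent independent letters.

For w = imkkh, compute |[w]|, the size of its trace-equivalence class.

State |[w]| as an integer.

#0=i has no predecessor
#1=m has no predecessor
#2=k depends on [0:i, 1:m]
#3=k depends on [2:k]
#4=h depends on [0:i, 1:m]
sources: [0:i, 1:m]
N(rest) = Σ N(rest − s) over sources s of rest; N(one piece) = 1:
  size 1 → [3]=1  [4]=1
  size 2 → [2,3]=1  [3,4]=2
  size 3 → [2,3,4]=3
  first=0(i) contributes 3
  first=1(m) contributes 3
|[w]| = 6

6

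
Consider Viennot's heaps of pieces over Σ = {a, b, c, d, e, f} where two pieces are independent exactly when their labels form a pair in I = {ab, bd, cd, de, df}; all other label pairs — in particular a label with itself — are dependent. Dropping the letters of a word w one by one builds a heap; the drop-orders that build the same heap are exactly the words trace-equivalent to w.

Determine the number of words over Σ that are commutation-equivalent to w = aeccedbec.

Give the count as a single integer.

8

drop 0:a onto floor
drop 1:e onto {0:a}
drop 2:c onto {1:e}
drop 3:c onto {2:c}
drop 4:e onto {3:c}
drop 5:d onto {0:a}
drop 6:b onto {4:e}
drop 7:e onto {6:b}
drop 8:c onto {7:e}
ground layer = {0:a}
drop-orders for the pieces not yet dropped (sum over which currently-grounded one goes next):
  1 to go: {5} 1  {8} 1
  2 to go: {5,8} 2  {7,8} 1
  3 to go: {5,7,8} 3  {6,7,8} 1
  4 to go: {4,6,7,8} 1  {5,6,7,8} 4
  5 to go: {3,4,6,7,8} 1  {4,5,6,7,8} 5
  6 to go: {2,3,4,6,7,8} 1  {3,4,5,6,7,8} 6
  7 to go: {1,2,3,4,6,7,8} 1  {2,3,4,5,6,7,8} 7
  if 0:a drops first: 8 orders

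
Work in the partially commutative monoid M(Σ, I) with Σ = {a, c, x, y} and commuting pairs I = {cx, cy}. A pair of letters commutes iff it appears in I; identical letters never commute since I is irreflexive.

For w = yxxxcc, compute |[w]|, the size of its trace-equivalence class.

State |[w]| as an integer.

15

piece 0:y — minimal
piece 1:x rests on {0:y}
piece 2:x rests on {1:x}
piece 3:x rests on {2:x}
piece 4:c — minimal
piece 5:c rests on {4:c}
minimal pieces: {0:y, 4:c}
ways to finish when only these pieces remain (= sum over removing one remaining piece with nothing left below it):
  1 left: {3}→1  {5}→1
  2 left: {2,3}→1  {3,5}→2  {4,5}→1
  3 left: {1,2,3}→1  {2,3,5}→3  {3,4,5}→3
  4 left: {0,1,2,3}→1  {1,2,3,5}→4  {2,3,4,5}→6
  placing 0:y first → 10 extensions
  placing 4:c first → 5 extensions
total linear extensions = 15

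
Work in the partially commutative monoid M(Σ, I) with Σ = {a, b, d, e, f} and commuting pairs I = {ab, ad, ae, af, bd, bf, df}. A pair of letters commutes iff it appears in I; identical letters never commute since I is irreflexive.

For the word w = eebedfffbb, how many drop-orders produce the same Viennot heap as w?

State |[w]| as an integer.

60

#0=e has no predecessor
#1=e depends on [0:e]
#2=b depends on [1:e]
#3=e depends on [2:b]
#4=d depends on [3:e]
#5=f depends on [3:e]
#6=f depends on [5:f]
#7=f depends on [6:f]
#8=b depends on [3:e]
#9=b depends on [8:b]
sources: [0:e]
N(rest) = Σ N(rest − s) over sources s of rest; N(one piece) = 1:
  size 1 → [4]=1  [7]=1  [9]=1
  size 2 → [4,7]=2  [4,9]=2  [6,7]=1  [7,9]=2  [8,9]=1
  size 3 → [4,6,7]=3  [4,7,9]=6  [4,8,9]=3  [5,6,7]=1  [6,7,9]=3  [7,8,9]=3
  size 4 → [4,5,6,7]=4  [4,6,7,9]=12  [4,7,8,9]=12  [5,6,7,9]=4  [6,7,8,9]=6
  size 5 → [4,5,6,7,9]=20  [4,6,7,8,9]=30  [5,6,7,8,9]=10
  size 6 → [4,5,6,7,8,9]=60
  size 7 → [3,4,5,6,7,8,9]=60
  size 8 → [2,3,4,5,6,7,8,9]=60
  first=0(e) contributes 60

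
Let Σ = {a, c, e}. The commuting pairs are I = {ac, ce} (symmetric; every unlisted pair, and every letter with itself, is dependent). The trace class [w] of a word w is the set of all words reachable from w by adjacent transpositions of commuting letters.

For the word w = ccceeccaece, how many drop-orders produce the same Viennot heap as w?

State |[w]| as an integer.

462

drop 0:c onto floor
drop 1:c onto {0:c}
drop 2:c onto {1:c}
drop 3:e onto floor
drop 4:e onto {3:e}
drop 5:c onto {2:c}
drop 6:c onto {5:c}
drop 7:a onto {4:e}
drop 8:e onto {7:a}
drop 9:c onto {6:c}
drop 10:e onto {8:e}
ground layer = {0:c, 3:e}
drop-orders for the pieces not yet dropped (sum over which currently-grounded one goes next):
  1 to go: {9} 1  {10} 1
  2 to go: {6,9} 1  {8,10} 1  {9,10} 2
  3 to go: {5,6,9} 1  {6,9,10} 3  {7,8,10} 1  {8,9,10} 3
  4 to go: {2,5,6,9} 1  {4,7,8,10} 1  {5,6,9,10} 4  {6,8,9,10} 6  {7,8,9,10} 4
  5 to go: {1,2,5,6,9} 1  {2,5,6,9,10} 5  {3,4,7,8,10} 1  {4,7,8,9,10} 5  {5,6,8,9,10} 10  {6,7,8,9,10} 10
  6 to go: {0,1,2,5,6,9} 1  {1,2,5,6,9,10} 6  {2,5,6,8,9,10} 15  {3,4,7,8,9,10} 6  {4,6,7,8,9,10} 15  {5,6,7,8,9,10} 20
  7 to go: {0,1,2,5,6,9,10} 7  {1,2,5,6,8,9,10} 21  {2,5,6,7,8,9,10} 35  {3,4,6,7,8,9,10} 21  {4,5,6,7,8,9,10} 35
  8 to go: {0,1,2,5,6,8,9,10} 28  {1,2,5,6,7,8,9,10} 56  {2,4,5,6,7,8,9,10} 70  {3,4,5,6,7,8,9,10} 56
  9 to go: {0,1,2,5,6,7,8,9,10} 84  {1,2,4,5,6,7,8,9,10} 126  {2,3,4,5,6,7,8,9,10} 126
  if 0:c drops first: 252 orders
  if 3:e drops first: 210 orders
heap linearizations: 462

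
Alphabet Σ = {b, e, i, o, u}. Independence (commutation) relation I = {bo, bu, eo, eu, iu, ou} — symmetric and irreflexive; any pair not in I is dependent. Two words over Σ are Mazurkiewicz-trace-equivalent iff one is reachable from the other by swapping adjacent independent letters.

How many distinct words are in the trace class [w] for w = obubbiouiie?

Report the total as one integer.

220

0(o) covers ∅
1(b) covers ∅
2(u) covers ∅
3(b) covers 1:b
4(b) covers 3:b
5(i) covers 0:o, 4:b
6(o) covers 5:i
7(u) covers 2:u
8(i) covers 6:o
9(i) covers 8:i
10(e) covers 9:i
floor of heap: 0:o, 1:b, 2:u
completions by unplaced set U, small U first (add the entries for U minus each lowest piece of U):
  |U|=1: {7}:1  {10}:1
  |U|=2: {2,7}:1  {7,10}:2  {9,10}:1
  |U|=3: {2,7,10}:3  {7,9,10}:3  {8,9,10}:1
  |U|=4: {2,7,9,10}:6  {6,8,9,10}:1  {7,8,9,10}:4
  |U|=5: {2,7,8,9,10}:10  {5,6,8,9,10}:1  {6,7,8,9,10}:5
  |U|=6: {0,5,6,8,9,10}:1  {2,6,7,8,9,10}:15  {4,5,6,8,9,10}:1  {5,6,7,8,9,10}:6
  |U|=7: {0,4,5,6,8,9,10}:2  {0,5,6,7,8,9,10}:7  {2,5,6,7,8,9,10}:21  {3,4,5,6,8,9,10}:1  {4,5,6,7,8,9,10}:7
  |U|=8: {0,2,5,6,7,8,9,10}:28  {0,3,4,5,6,8,9,10}:3  {0,4,5,6,7,8,9,10}:16  {1,3,4,5,6,8,9,10}:1  {2,4,5,6,7,8,9,10}:28  {3,4,5,6,7,8,9,10}:8
  |U|=9: {0,1,3,4,5,6,8,9,10}:4  {0,2,4,5,6,7,8,9,10}:72  {0,3,4,5,6,7,8,9,10}:27  {1,3,4,5,6,7,8,9,10}:9  {2,3,4,5,6,7,8,9,10}:36
  start at 0(o): 45
  start at 1(b): 135
  start at 2(u): 40
sum over floor = 220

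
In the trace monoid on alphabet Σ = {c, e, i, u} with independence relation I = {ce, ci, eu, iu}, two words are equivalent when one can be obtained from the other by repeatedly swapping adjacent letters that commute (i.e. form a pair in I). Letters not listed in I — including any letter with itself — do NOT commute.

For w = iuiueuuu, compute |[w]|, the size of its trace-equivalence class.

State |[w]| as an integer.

56

drop 0:i onto floor
drop 1:u onto floor
drop 2:i onto {0:i}
drop 3:u onto {1:u}
drop 4:e onto {2:i}
drop 5:u onto {3:u}
drop 6:u onto {5:u}
drop 7:u onto {6:u}
ground layer = {0:i, 1:u}
drop-orders for the pieces not yet dropped (sum over which currently-grounded one goes next):
  1 to go: {4} 1  {7} 1
  2 to go: {2,4} 1  {4,7} 2  {6,7} 1
  3 to go: {0,2,4} 1  {2,4,7} 3  {4,6,7} 3  {5,6,7} 1
  4 to go: {0,2,4,7} 4  {2,4,6,7} 6  {3,5,6,7} 1  {4,5,6,7} 4
  5 to go: {0,2,4,6,7} 10  {1,3,5,6,7} 1  {2,4,5,6,7} 10  {3,4,5,6,7} 5
  6 to go: {0,2,4,5,6,7} 20  {1,3,4,5,6,7} 6  {2,3,4,5,6,7} 15
  if 0:i drops first: 21 orders
  if 1:u drops first: 35 orders
heap linearizations: 56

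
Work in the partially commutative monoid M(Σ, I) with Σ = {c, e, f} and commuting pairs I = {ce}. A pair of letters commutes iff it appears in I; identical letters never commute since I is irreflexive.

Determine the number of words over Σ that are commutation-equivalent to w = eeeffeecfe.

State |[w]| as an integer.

3

#0=e has no predecessor
#1=e depends on [0:e]
#2=e depends on [1:e]
#3=f depends on [2:e]
#4=f depends on [3:f]
#5=e depends on [4:f]
#6=e depends on [5:e]
#7=c depends on [4:f]
#8=f depends on [6:e, 7:c]
#9=e depends on [8:f]
sources: [0:e]
N(rest) = Σ N(rest − s) over sources s of rest; N(one piece) = 1:
  size 1 → [9]=1
  size 2 → [8,9]=1
  size 3 → [6,8,9]=1  [7,8,9]=1
  size 4 → [5,6,8,9]=1  [6,7,8,9]=2
  size 5 → [5,6,7,8,9]=3
  size 6 → [4,5,6,7,8,9]=3
  size 7 → [3,4,5,6,7,8,9]=3
  size 8 → [2,3,4,5,6,7,8,9]=3
  first=0(e) contributes 3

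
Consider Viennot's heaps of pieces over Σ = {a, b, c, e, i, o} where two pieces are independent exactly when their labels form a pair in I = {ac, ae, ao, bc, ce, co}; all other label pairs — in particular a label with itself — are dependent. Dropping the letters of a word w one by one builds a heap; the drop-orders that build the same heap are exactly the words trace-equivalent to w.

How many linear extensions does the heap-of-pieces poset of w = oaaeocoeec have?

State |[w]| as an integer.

1260

piece 0:o — minimal
piece 1:a — minimal
piece 2:a rests on {1:a}
piece 3:e rests on {0:o}
piece 4:o rests on {3:e}
piece 5:c — minimal
piece 6:o rests on {4:o}
piece 7:e rests on {6:o}
piece 8:e rests on {7:e}
piece 9:c rests on {5:c}
minimal pieces: {0:o, 1:a, 5:c}
ways to finish when only these pieces remain (= sum over removing one remaining piece with nothing left below it):
  1 left: {2}→1  {8}→1  {9}→1
  2 left: {1,2}→1  {2,8}→2  {2,9}→2  {5,9}→1  {7,8}→1  {8,9}→2
  3 left: {1,2,8}→3  {1,2,9}→3  {2,5,9}→3  {2,7,8}→3  {2,8,9}→6  {5,8,9}→3  {6,7,8}→1  {7,8,9}→3
  4 left: {1,2,5,9}→6  {1,2,7,8}→6  {1,2,8,9}→12  {2,5,8,9}→12  {2,6,7,8}→4  {2,7,8,9}→12  {4,6,7,8}→1  {5,7,8,9}→6  {6,7,8,9}→4
  5 left: {1,2,5,8,9}→30  {1,2,6,7,8}→10  {1,2,7,8,9}→30  {2,4,6,7,8}→5  {2,5,7,8,9}→30  {2,6,7,8,9}→20  {3,4,6,7,8}→1  {4,6,7,8,9}→5  {5,6,7,8,9}→10
  6 left: {0,3,4,6,7,8}→1  {1,2,4,6,7,8}→15  {1,2,5,7,8,9}→90  {1,2,6,7,8,9}→60  {2,3,4,6,7,8}→6  {2,4,6,7,8,9}→30  {2,5,6,7,8,9}→60  {3,4,6,7,8,9}→6  {4,5,6,7,8,9}→15
  7 left: {0,2,3,4,6,7,8}→7  {0,3,4,6,7,8,9}→7  {1,2,3,4,6,7,8}→21  {1,2,4,6,7,8,9}→105  {1,2,5,6,7,8,9}→210  {2,3,4,6,7,8,9}→42  {2,4,5,6,7,8,9}→105  {3,4,5,6,7,8,9}→21
  8 left: {0,1,2,3,4,6,7,8}→28  {0,2,3,4,6,7,8,9}→56  {0,3,4,5,6,7,8,9}→28  {1,2,3,4,6,7,8,9}→168  {1,2,4,5,6,7,8,9}→420  {2,3,4,5,6,7,8,9}→168
  placing 0:o first → 756 extensions
  placing 1:a first → 252 extensions
  placing 5:c first → 252 extensions
total linear extensions = 1260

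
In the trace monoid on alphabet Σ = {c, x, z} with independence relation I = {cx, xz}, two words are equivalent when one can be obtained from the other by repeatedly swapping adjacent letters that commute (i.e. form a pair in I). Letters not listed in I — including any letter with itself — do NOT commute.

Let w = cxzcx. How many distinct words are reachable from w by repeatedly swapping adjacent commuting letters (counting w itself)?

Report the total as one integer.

10

0(c) covers ∅
1(x) covers ∅
2(z) covers 0:c
3(c) covers 2:z
4(x) covers 1:x
floor of heap: 0:c, 1:x
completions by unplaced set U, small U first (add the entries for U minus each lowest piece of U):
  |U|=1: {3}:1  {4}:1
  |U|=2: {1,4}:1  {2,3}:1  {3,4}:2
  |U|=3: {0,2,3}:1  {1,3,4}:3  {2,3,4}:3
  start at 0(c): 6
  start at 1(x): 4
sum over floor = 10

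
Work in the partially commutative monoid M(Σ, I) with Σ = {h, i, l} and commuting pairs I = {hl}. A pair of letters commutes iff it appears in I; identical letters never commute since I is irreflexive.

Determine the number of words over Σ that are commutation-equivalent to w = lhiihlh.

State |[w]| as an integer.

0(l) covers ∅
1(h) covers ∅
2(i) covers 0:l, 1:h
3(i) covers 2:i
4(h) covers 3:i
5(l) covers 3:i
6(h) covers 4:h
floor of heap: 0:l, 1:h
completions by unplaced set U, small U first (add the entries for U minus each lowest piece of U):
  |U|=1: {5}:1  {6}:1
  |U|=2: {4,6}:1  {5,6}:2
  |U|=3: {4,5,6}:3
  |U|=4: {3,4,5,6}:3
  |U|=5: {2,3,4,5,6}:3
  start at 0(l): 3
  start at 1(h): 3
sum over floor = 6

6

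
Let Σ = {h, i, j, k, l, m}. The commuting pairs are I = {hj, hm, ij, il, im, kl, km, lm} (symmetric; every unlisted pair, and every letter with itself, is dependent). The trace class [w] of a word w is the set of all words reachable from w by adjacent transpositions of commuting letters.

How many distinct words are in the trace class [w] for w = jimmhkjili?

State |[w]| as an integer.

165

drop 0:j onto floor
drop 1:i onto floor
drop 2:m onto {0:j}
drop 3:m onto {2:m}
drop 4:h onto {1:i}
drop 5:k onto {0:j, 4:h}
drop 6:j onto {3:m, 5:k}
drop 7:i onto {5:k}
drop 8:l onto {6:j}
drop 9:i onto {7:i}
ground layer = {0:j, 1:i}
drop-orders for the pieces not yet dropped (sum over which currently-grounded one goes next):
  1 to go: {8} 1  {9} 1
  2 to go: {6,8} 1  {7,9} 1  {8,9} 2
  3 to go: {3,6,8} 1  {6,8,9} 3  {7,8,9} 3
  4 to go: {2,3,6,8} 1  {3,6,8,9} 4  {6,7,8,9} 6
  5 to go: {2,3,6,8,9} 5  {3,6,7,8,9} 10  {5,6,7,8,9} 6
  6 to go: {2,3,6,7,8,9} 15  {3,5,6,7,8,9} 16  {4,5,6,7,8,9} 6
  7 to go: {1,4,5,6,7,8,9} 6  {2,3,5,6,7,8,9} 31  {3,4,5,6,7,8,9} 22
  8 to go: {0,2,3,5,6,7,8,9} 31  {1,3,4,5,6,7,8,9} 28  {2,3,4,5,6,7,8,9} 53
  if 0:j drops first: 81 orders
  if 1:i drops first: 84 orders
heap linearizations: 165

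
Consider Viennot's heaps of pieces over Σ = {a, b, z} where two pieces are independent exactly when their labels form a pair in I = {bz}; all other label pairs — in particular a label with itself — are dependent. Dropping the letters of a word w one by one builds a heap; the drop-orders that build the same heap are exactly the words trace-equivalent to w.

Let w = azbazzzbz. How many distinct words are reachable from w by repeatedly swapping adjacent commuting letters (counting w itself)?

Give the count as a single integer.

10

#0=a has no predecessor
#1=z depends on [0:a]
#2=b depends on [0:a]
#3=a depends on [1:z, 2:b]
#4=z depends on [3:a]
#5=z depends on [4:z]
#6=z depends on [5:z]
#7=b depends on [3:a]
#8=z depends on [6:z]
sources: [0:a]
N(rest) = Σ N(rest − s) over sources s of rest; N(one piece) = 1:
  size 1 → [7]=1  [8]=1
  size 2 → [6,8]=1  [7,8]=2
  size 3 → [5,6,8]=1  [6,7,8]=3
  size 4 → [4,5,6,8]=1  [5,6,7,8]=4
  size 5 → [4,5,6,7,8]=5
  size 6 → [3,4,5,6,7,8]=5
  size 7 → [1,3,4,5,6,7,8]=5  [2,3,4,5,6,7,8]=5
  first=0(a) contributes 10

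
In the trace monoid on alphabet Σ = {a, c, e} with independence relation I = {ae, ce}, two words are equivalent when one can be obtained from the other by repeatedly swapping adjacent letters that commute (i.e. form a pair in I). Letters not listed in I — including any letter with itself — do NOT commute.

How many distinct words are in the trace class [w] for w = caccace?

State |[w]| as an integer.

#0=c has no predecessor
#1=a depends on [0:c]
#2=c depends on [1:a]
#3=c depends on [2:c]
#4=a depends on [3:c]
#5=c depends on [4:a]
#6=e has no predecessor
sources: [0:c, 6:e]
N(rest) = Σ N(rest − s) over sources s of rest; N(one piece) = 1:
  size 1 → [5]=1  [6]=1
  size 2 → [4,5]=1  [5,6]=2
  size 3 → [3,4,5]=1  [4,5,6]=3
  size 4 → [2,3,4,5]=1  [3,4,5,6]=4
  size 5 → [1,2,3,4,5]=1  [2,3,4,5,6]=5
  first=0(c) contributes 6
  first=6(e) contributes 1
|[w]| = 7

7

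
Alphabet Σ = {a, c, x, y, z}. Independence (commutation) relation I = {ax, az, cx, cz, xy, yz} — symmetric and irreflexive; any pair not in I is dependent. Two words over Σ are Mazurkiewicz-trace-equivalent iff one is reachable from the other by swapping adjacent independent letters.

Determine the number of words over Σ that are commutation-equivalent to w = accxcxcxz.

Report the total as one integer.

126

piece 0:a — minimal
piece 1:c rests on {0:a}
piece 2:c rests on {1:c}
piece 3:x — minimal
piece 4:c rests on {2:c}
piece 5:x rests on {3:x}
piece 6:c rests on {4:c}
piece 7:x rests on {5:x}
piece 8:z rests on {7:x}
minimal pieces: {0:a, 3:x}
ways to finish when only these pieces remain (= sum over removing one remaining piece with nothing left below it):
  1 left: {6}→1  {8}→1
  2 left: {4,6}→1  {6,8}→2  {7,8}→1
  3 left: {2,4,6}→1  {4,6,8}→3  {5,7,8}→1  {6,7,8}→3
  4 left: {1,2,4,6}→1  {2,4,6,8}→4  {3,5,7,8}→1  {4,6,7,8}→6  {5,6,7,8}→4
  5 left: {0,1,2,4,6}→1  {1,2,4,6,8}→5  {2,4,6,7,8}→10  {3,5,6,7,8}→5  {4,5,6,7,8}→10
  6 left: {0,1,2,4,6,8}→6  {1,2,4,6,7,8}→15  {2,4,5,6,7,8}→20  {3,4,5,6,7,8}→15
  7 left: {0,1,2,4,6,7,8}→21  {1,2,4,5,6,7,8}→35  {2,3,4,5,6,7,8}→35
  placing 0:a first → 70 extensions
  placing 3:x first → 56 extensions
total linear extensions = 126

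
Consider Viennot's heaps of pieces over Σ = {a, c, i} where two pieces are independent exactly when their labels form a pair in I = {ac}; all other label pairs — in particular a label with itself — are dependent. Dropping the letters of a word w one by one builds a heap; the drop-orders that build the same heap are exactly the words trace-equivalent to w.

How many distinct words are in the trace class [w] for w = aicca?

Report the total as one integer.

#0=a has no predecessor
#1=i depends on [0:a]
#2=c depends on [1:i]
#3=c depends on [2:c]
#4=a depends on [1:i]
sources: [0:a]
N(rest) = Σ N(rest − s) over sources s of rest; N(one piece) = 1:
  size 1 → [3]=1  [4]=1
  size 2 → [2,3]=1  [3,4]=2
  size 3 → [2,3,4]=3
  first=0(a) contributes 3

3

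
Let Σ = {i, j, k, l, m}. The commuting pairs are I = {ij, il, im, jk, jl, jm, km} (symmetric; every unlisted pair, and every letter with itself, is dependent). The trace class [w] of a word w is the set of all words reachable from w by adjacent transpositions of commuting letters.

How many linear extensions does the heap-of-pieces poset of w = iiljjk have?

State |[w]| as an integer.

45

piece 0:i — minimal
piece 1:i rests on {0:i}
piece 2:l — minimal
piece 3:j — minimal
piece 4:j rests on {3:j}
piece 5:k rests on {1:i, 2:l}
minimal pieces: {0:i, 2:l, 3:j}
ways to finish when only these pieces remain (= sum over removing one remaining piece with nothing left below it):
  1 left: {4}→1  {5}→1
  2 left: {1,5}→1  {2,5}→1  {3,4}→1  {4,5}→2
  3 left: {0,1,5}→1  {1,2,5}→2  {1,4,5}→3  {2,4,5}→3  {3,4,5}→3
  4 left: {0,1,2,5}→3  {0,1,4,5}→4  {1,2,4,5}→8  {1,3,4,5}→6  {2,3,4,5}→6
  placing 0:i first → 20 extensions
  placing 2:l first → 10 extensions
  placing 3:j first → 15 extensions
total linear extensions = 45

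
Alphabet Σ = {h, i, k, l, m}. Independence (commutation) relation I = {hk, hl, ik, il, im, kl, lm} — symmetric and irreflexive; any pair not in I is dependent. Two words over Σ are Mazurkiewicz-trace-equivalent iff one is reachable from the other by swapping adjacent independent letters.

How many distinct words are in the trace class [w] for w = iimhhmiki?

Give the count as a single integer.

18

piece 0:i — minimal
piece 1:i rests on {0:i}
piece 2:m — minimal
piece 3:h rests on {1:i, 2:m}
piece 4:h rests on {3:h}
piece 5:m rests on {4:h}
piece 6:i rests on {4:h}
piece 7:k rests on {5:m}
piece 8:i rests on {6:i}
minimal pieces: {0:i, 2:m}
ways to finish when only these pieces remain (= sum over removing one remaining piece with nothing left below it):
  1 left: {7}→1  {8}→1
  2 left: {5,7}→1  {6,8}→1  {7,8}→2
  3 left: {5,7,8}→3  {6,7,8}→3
  4 left: {5,6,7,8}→6
  5 left: {4,5,6,7,8}→6
  6 left: {3,4,5,6,7,8}→6
  7 left: {1,3,4,5,6,7,8}→6  {2,3,4,5,6,7,8}→6
  placing 0:i first → 12 extensions
  placing 2:m first → 6 extensions
total linear extensions = 18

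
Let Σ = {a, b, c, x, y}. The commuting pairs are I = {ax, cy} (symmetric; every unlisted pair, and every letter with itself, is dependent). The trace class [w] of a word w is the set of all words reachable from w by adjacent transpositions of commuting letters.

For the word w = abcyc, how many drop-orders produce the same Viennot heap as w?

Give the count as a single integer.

drop 0:a onto floor
drop 1:b onto {0:a}
drop 2:c onto {1:b}
drop 3:y onto {1:b}
drop 4:c onto {2:c}
ground layer = {0:a}
drop-orders for the pieces not yet dropped (sum over which currently-grounded one goes next):
  1 to go: {3} 1  {4} 1
  2 to go: {2,4} 1  {3,4} 2
  3 to go: {2,3,4} 3
  if 0:a drops first: 3 orders

3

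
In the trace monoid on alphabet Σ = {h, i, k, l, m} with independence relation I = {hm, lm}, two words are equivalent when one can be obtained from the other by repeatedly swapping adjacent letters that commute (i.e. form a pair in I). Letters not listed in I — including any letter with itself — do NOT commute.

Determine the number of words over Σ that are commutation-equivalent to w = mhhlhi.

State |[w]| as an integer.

5

0(m) covers ∅
1(h) covers ∅
2(h) covers 1:h
3(l) covers 2:h
4(h) covers 3:l
5(i) covers 0:m, 4:h
floor of heap: 0:m, 1:h
completions by unplaced set U, small U first (add the entries for U minus each lowest piece of U):
  |U|=1: {5}:1
  |U|=2: {0,5}:1  {4,5}:1
  |U|=3: {0,4,5}:2  {3,4,5}:1
  |U|=4: {0,3,4,5}:3  {2,3,4,5}:1
  start at 0(m): 1
  start at 1(h): 4
sum over floor = 5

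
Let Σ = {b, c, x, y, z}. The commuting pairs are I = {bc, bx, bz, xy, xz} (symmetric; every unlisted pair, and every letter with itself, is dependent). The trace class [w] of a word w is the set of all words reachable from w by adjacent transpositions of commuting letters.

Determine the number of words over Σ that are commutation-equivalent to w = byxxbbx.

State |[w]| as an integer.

0(b) covers ∅
1(y) covers 0:b
2(x) covers ∅
3(x) covers 2:x
4(b) covers 1:y
5(b) covers 4:b
6(x) covers 3:x
floor of heap: 0:b, 2:x
completions by unplaced set U, small U first (add the entries for U minus each lowest piece of U):
  |U|=1: {5}:1  {6}:1
  |U|=2: {3,6}:1  {4,5}:1  {5,6}:2
  |U|=3: {1,4,5}:1  {2,3,6}:1  {3,5,6}:3  {4,5,6}:3
  |U|=4: {0,1,4,5}:1  {1,4,5,6}:4  {2,3,5,6}:4  {3,4,5,6}:6
  |U|=5: {0,1,4,5,6}:5  {1,3,4,5,6}:10  {2,3,4,5,6}:10
  start at 0(b): 20
  start at 2(x): 15
sum over floor = 35

35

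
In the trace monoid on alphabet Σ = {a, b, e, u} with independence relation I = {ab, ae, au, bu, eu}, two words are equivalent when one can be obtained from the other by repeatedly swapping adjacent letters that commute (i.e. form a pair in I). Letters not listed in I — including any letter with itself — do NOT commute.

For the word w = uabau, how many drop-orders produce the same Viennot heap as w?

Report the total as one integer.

30

drop 0:u onto floor
drop 1:a onto floor
drop 2:b onto floor
drop 3:a onto {1:a}
drop 4:u onto {0:u}
ground layer = {0:u, 1:a, 2:b}
drop-orders for the pieces not yet dropped (sum over which currently-grounded one goes next):
  1 to go: {2} 1  {3} 1  {4} 1
  2 to go: {0,4} 1  {1,3} 1  {2,3} 2  {2,4} 2  {3,4} 2
  3 to go: {0,2,4} 3  {0,3,4} 3  {1,2,3} 3  {1,3,4} 3  {2,3,4} 6
  if 0:u drops first: 12 orders
  if 1:a drops first: 12 orders
  if 2:b drops first: 6 orders
heap linearizations: 30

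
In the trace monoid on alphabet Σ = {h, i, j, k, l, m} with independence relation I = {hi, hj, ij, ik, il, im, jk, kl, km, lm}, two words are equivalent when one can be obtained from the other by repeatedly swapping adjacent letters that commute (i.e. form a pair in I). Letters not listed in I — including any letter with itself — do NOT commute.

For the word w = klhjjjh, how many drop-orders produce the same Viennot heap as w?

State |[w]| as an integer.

30

drop 0:k onto floor
drop 1:l onto floor
drop 2:h onto {0:k, 1:l}
drop 3:j onto {1:l}
drop 4:j onto {3:j}
drop 5:j onto {4:j}
drop 6:h onto {2:h}
ground layer = {0:k, 1:l}
drop-orders for the pieces not yet dropped (sum over which currently-grounded one goes next):
  1 to go: {5} 1  {6} 1
  2 to go: {2,6} 1  {4,5} 1  {5,6} 2
  3 to go: {0,2,6} 1  {2,5,6} 3  {3,4,5} 1  {4,5,6} 3
  4 to go: {0,2,5,6} 4  {2,4,5,6} 6  {3,4,5,6} 4
  5 to go: {0,2,4,5,6} 10  {2,3,4,5,6} 10
  if 0:k drops first: 10 orders
  if 1:l drops first: 20 orders
heap linearizations: 30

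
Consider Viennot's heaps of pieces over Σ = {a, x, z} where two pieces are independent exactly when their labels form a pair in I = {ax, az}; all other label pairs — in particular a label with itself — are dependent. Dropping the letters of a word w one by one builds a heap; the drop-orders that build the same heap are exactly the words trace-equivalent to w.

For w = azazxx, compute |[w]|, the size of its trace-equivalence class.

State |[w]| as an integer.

15

piece 0:a — minimal
piece 1:z — minimal
piece 2:a rests on {0:a}
piece 3:z rests on {1:z}
piece 4:x rests on {3:z}
piece 5:x rests on {4:x}
minimal pieces: {0:a, 1:z}
ways to finish when only these pieces remain (= sum over removing one remaining piece with nothing left below it):
  1 left: {2}→1  {5}→1
  2 left: {0,2}→1  {2,5}→2  {4,5}→1
  3 left: {0,2,5}→3  {2,4,5}→3  {3,4,5}→1
  4 left: {0,2,4,5}→6  {1,3,4,5}→1  {2,3,4,5}→4
  placing 0:a first → 5 extensions
  placing 1:z first → 10 extensions
total linear extensions = 15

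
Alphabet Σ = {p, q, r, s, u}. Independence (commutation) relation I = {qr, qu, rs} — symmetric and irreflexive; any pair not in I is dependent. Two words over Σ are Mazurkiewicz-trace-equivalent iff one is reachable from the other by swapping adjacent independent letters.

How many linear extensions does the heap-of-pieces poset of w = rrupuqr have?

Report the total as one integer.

3

drop 0:r onto floor
drop 1:r onto {0:r}
drop 2:u onto {1:r}
drop 3:p onto {2:u}
drop 4:u onto {3:p}
drop 5:q onto {3:p}
drop 6:r onto {4:u}
ground layer = {0:r}
drop-orders for the pieces not yet dropped (sum over which currently-grounded one goes next):
  1 to go: {5} 1  {6} 1
  2 to go: {4,6} 1  {5,6} 2
  3 to go: {4,5,6} 3
  4 to go: {3,4,5,6} 3
  5 to go: {2,3,4,5,6} 3
  if 0:r drops first: 3 orders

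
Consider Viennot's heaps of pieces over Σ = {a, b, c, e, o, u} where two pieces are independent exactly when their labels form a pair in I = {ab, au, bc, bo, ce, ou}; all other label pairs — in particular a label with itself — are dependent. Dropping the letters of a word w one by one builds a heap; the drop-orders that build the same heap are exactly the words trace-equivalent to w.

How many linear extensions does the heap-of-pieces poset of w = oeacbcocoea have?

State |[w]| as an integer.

7

drop 0:o onto floor
drop 1:e onto {0:o}
drop 2:a onto {1:e}
drop 3:c onto {2:a}
drop 4:b onto {1:e}
drop 5:c onto {3:c}
drop 6:o onto {5:c}
drop 7:c onto {6:o}
drop 8:o onto {7:c}
drop 9:e onto {4:b, 8:o}
drop 10:a onto {9:e}
ground layer = {0:o}
drop-orders for the pieces not yet dropped (sum over which currently-grounded one goes next):
  1 to go: {10} 1
  2 to go: {9,10} 1
  3 to go: {4,9,10} 1  {8,9,10} 1
  4 to go: {4,8,9,10} 2  {7,8,9,10} 1
  5 to go: {4,7,8,9,10} 3  {6,7,8,9,10} 1
  6 to go: {4,6,7,8,9,10} 4  {5,6,7,8,9,10} 1
  7 to go: {3,5,6,7,8,9,10} 1  {4,5,6,7,8,9,10} 5
  8 to go: {2,3,5,6,7,8,9,10} 1  {3,4,5,6,7,8,9,10} 6
  9 to go: {2,3,4,5,6,7,8,9,10} 7
  if 0:o drops first: 7 orders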